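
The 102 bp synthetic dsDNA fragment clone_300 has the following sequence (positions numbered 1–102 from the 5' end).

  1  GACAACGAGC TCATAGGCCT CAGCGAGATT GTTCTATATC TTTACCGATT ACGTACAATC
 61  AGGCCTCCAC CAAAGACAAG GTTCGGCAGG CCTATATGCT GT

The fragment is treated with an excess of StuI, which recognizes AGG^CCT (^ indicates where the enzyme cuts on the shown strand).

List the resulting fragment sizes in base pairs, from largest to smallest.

StuI sites (AGGCCT) start at positions 15, 61, 88.
StuI cuts after base 3 of each site, so after positions 17, 63, 90.
Linear molecule, 3 cuts → 4 fragments:
  1–17 → 17 bp
  18–63 → 46 bp
  64–90 → 27 bp
  91–102 → 12 bp
Sorted largest to smallest: 46, 27, 17, 12 bp.

46, 27, 17, 12 bp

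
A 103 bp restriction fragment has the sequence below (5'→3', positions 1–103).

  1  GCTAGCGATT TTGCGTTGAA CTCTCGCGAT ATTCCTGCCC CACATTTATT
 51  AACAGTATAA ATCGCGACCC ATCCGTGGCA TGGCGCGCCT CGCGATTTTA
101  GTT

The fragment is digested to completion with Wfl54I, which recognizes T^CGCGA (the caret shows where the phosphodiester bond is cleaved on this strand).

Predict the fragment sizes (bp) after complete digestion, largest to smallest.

Wfl54I sites (TCGCGA) start at positions 24, 62, 90.
Wfl54I cuts after the first base of each site, so after positions 24, 62, 90.
Linear molecule, 3 cuts → 4 fragments:
  1–24 → 24 bp
  25–62 → 38 bp
  63–90 → 28 bp
  91–103 → 13 bp
Sorted largest to smallest: 38, 28, 24, 13 bp.

38, 28, 24, 13 bp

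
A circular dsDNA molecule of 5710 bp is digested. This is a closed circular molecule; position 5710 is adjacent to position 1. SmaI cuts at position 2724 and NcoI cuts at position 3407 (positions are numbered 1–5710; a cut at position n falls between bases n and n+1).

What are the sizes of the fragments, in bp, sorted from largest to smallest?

Combined cut positions (sorted): 2724, 3407.
Circular molecule, 2 cuts → 2 fragments:
  3407 − 2724 = 683 bp
  wrap: 5710 − 3407 + 2724 = 5027 bp
Sorted largest to smallest: 5027, 683 bp.

5027, 683 bp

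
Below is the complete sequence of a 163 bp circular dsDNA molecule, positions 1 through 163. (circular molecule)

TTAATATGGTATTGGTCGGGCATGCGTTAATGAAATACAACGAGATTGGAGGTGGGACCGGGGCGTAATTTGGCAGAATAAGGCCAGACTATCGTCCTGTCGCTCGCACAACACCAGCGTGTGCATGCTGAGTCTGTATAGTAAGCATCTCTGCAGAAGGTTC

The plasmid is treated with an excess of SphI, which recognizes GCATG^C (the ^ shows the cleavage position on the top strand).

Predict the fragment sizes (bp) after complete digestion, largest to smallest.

SphI sites (GCATGC) start at positions 20, 123.
SphI cuts after base 5 of each site (before the last base), so after positions 24, 127.
Circular molecule, 2 cuts → 2 fragments:
  25–127 → 103 bp
  128–163 then 1–24 → 36 + 24 = 60 bp
Sorted largest to smallest: 103, 60 bp.

103, 60 bp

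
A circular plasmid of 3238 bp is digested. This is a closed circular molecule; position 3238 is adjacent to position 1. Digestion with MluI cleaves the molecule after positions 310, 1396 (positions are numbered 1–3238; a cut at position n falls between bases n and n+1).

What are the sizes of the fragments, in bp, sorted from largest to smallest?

2152, 1086 bp

Circular molecule, 2 cuts → 2 fragments:
  1396 − 310 = 1086 bp
  wrap: 3238 − 1396 + 310 = 2152 bp
Sorted largest to smallest: 2152, 1086 bp.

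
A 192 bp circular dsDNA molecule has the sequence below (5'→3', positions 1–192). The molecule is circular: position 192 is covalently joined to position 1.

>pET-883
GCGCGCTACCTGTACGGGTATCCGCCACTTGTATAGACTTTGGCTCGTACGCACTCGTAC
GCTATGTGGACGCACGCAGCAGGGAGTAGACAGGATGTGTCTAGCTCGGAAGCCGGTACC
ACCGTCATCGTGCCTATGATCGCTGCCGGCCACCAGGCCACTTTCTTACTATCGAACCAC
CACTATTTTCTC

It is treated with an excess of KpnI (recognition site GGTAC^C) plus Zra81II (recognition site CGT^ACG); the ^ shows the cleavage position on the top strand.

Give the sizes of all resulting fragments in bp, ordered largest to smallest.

The KpnI site (GGTACC) starts at position 115.
KpnI cuts after base 5 of each site (before the last base), so after position 119.
Zra81II sites (CGTACG) start at positions 46, 56.
Zra81II cuts after base 3 of each site, so after positions 48, 58.
Combined cut positions: 48, 58, 119.
Circular molecule, 3 cuts → 3 fragments:
  49–58 → 10 bp
  59–119 → 61 bp
  120–192 then 1–48 → 73 + 48 = 121 bp
Sorted largest to smallest: 121, 61, 10 bp.

121, 61, 10 bp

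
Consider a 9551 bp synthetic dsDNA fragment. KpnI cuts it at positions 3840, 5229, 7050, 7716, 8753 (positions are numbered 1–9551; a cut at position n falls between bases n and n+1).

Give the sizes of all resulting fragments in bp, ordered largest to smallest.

3840, 1821, 1389, 1037, 798, 666 bp

Linear molecule, 5 cuts → 6 fragments:
  3840 − 0 = 3840 bp
  5229 − 3840 = 1389 bp
  7050 − 5229 = 1821 bp
  7716 − 7050 = 666 bp
  8753 − 7716 = 1037 bp
  9551 − 8753 = 798 bp
Sorted largest to smallest: 3840, 1821, 1389, 1037, 798, 666 bp.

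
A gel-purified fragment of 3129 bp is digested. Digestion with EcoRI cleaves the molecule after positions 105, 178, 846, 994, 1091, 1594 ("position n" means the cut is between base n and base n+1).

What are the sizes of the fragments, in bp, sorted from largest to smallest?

Linear molecule, 6 cuts → 7 fragments:
  105 − 0 = 105 bp
  178 − 105 = 73 bp
  846 − 178 = 668 bp
  994 − 846 = 148 bp
  1091 − 994 = 97 bp
  1594 − 1091 = 503 bp
  3129 − 1594 = 1535 bp
Sorted largest to smallest: 1535, 668, 503, 148, 105, 97, 73 bp.

1535, 668, 503, 148, 105, 97, 73 bp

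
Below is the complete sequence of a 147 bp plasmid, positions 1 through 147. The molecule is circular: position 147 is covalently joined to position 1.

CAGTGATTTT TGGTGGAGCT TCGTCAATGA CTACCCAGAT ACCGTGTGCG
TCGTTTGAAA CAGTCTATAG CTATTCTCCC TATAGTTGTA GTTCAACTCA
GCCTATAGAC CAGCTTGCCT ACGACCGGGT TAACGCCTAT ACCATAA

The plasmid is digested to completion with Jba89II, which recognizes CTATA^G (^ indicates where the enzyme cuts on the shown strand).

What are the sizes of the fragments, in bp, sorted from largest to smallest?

109, 23, 15 bp

Jba89II sites (CTATAG) start at positions 65, 80, 103.
Jba89II cuts after base 5 of each site (before the last base), so after positions 69, 84, 107.
Circular molecule, 3 cuts → 3 fragments:
  70–84 → 15 bp
  85–107 → 23 bp
  108–147 then 1–69 → 40 + 69 = 109 bp
Sorted largest to smallest: 109, 23, 15 bp.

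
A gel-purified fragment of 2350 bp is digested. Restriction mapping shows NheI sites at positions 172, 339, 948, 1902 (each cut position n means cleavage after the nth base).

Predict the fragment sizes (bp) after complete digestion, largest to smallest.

954, 609, 448, 172, 167 bp

Linear molecule, 4 cuts → 5 fragments:
  172 − 0 = 172 bp
  339 − 172 = 167 bp
  948 − 339 = 609 bp
  1902 − 948 = 954 bp
  2350 − 1902 = 448 bp
Sorted largest to smallest: 954, 609, 448, 172, 167 bp.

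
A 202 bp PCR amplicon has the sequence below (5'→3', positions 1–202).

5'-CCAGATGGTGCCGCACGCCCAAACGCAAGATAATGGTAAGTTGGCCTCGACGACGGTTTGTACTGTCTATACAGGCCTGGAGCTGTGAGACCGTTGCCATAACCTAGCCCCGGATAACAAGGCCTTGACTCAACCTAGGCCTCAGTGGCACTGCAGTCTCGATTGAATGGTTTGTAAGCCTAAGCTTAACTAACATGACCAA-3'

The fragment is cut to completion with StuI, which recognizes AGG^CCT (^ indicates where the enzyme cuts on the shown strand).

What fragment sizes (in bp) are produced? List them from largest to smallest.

75, 63, 47, 17 bp

StuI sites (AGGCCT) start at positions 73, 120, 137.
StuI cuts after base 3 of each site, so after positions 75, 122, 139.
Linear molecule, 3 cuts → 4 fragments:
  1–75 → 75 bp
  76–122 → 47 bp
  123–139 → 17 bp
  140–202 → 63 bp
Sorted largest to smallest: 75, 63, 47, 17 bp.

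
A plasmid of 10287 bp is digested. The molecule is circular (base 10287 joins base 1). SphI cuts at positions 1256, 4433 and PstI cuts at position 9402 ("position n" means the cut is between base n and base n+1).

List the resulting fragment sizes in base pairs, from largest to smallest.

4969, 3177, 2141 bp

Combined cut positions (sorted): 1256, 4433, 9402.
Circular molecule, 3 cuts → 3 fragments:
  4433 − 1256 = 3177 bp
  9402 − 4433 = 4969 bp
  wrap: 10287 − 9402 + 1256 = 2141 bp
Sorted largest to smallest: 4969, 3177, 2141 bp.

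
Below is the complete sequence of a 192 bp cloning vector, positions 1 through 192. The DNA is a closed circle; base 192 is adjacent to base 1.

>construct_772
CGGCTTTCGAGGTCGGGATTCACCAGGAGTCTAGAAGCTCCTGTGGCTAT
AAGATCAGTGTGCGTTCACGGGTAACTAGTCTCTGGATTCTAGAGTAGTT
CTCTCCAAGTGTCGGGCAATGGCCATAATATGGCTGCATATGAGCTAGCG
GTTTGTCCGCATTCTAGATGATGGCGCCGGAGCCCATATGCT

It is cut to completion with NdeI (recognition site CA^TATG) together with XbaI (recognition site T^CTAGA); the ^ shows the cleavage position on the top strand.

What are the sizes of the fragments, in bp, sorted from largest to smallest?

NdeI sites (CATATG) start at positions 137, 185.
NdeI cuts after base 2 of each site, so after positions 138, 186.
XbaI sites (TCTAGA) start at positions 30, 89, 163.
XbaI cuts after the first base of each site, so after positions 30, 89, 163.
Combined cut positions: 30, 89, 138, 163, 186.
Circular molecule, 5 cuts → 5 fragments:
  31–89 → 59 bp
  90–138 → 49 bp
  139–163 → 25 bp
  164–186 → 23 bp
  187–192 then 1–30 → 6 + 30 = 36 bp
Sorted largest to smallest: 59, 49, 36, 25, 23 bp.

59, 49, 36, 25, 23 bp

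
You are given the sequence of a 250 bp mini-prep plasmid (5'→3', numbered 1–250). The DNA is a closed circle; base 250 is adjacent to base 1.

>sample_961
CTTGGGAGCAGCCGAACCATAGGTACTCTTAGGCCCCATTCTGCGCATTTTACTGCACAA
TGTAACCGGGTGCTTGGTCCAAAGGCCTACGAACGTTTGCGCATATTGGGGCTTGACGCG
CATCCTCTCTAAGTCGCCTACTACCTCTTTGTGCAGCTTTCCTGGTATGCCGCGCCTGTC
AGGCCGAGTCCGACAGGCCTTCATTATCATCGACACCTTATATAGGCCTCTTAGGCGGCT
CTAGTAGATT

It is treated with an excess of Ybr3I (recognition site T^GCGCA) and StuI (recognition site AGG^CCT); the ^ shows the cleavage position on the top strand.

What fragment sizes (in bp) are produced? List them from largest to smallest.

99, 66, 43, 29, 13 bp

Ybr3I sites (TGCGCA) start at positions 42, 98.
Ybr3I cuts after the first base of each site, so after positions 42, 98.
StuI sites (AGGCCT) start at positions 83, 195, 224.
StuI cuts after base 3 of each site, so after positions 85, 197, 226.
Combined cut positions: 42, 85, 98, 197, 226.
Circular molecule, 5 cuts → 5 fragments:
  43–85 → 43 bp
  86–98 → 13 bp
  99–197 → 99 bp
  198–226 → 29 bp
  227–250 then 1–42 → 24 + 42 = 66 bp
Sorted largest to smallest: 99, 66, 43, 29, 13 bp.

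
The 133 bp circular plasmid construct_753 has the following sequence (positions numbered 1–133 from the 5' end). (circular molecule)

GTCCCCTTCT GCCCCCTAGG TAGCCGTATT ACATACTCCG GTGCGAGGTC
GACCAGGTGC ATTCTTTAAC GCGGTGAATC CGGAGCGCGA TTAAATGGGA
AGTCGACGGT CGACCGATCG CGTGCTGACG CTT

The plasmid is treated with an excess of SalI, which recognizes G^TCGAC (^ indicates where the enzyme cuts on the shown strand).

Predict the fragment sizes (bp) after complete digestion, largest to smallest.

72, 54, 7 bp

SalI sites (GTCGAC) start at positions 48, 102, 109.
SalI cuts after the first base of each site, so after positions 48, 102, 109.
Circular molecule, 3 cuts → 3 fragments:
  49–102 → 54 bp
  103–109 → 7 bp
  110–133 then 1–48 → 24 + 48 = 72 bp
Sorted largest to smallest: 72, 54, 7 bp.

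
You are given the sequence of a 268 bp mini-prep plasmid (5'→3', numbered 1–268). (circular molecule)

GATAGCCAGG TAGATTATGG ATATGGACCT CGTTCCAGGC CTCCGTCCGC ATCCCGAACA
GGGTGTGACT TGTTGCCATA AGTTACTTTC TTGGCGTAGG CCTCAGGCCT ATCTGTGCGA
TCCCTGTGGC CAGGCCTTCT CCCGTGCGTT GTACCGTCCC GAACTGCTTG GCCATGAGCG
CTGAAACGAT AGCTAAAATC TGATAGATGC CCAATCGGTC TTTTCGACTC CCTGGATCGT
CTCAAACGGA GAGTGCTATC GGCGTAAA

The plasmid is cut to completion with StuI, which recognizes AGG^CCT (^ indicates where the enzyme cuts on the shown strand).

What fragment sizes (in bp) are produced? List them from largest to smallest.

173, 61, 27, 7 bp

StuI sites (AGGCCT) start at positions 37, 98, 105, 132.
StuI cuts after base 3 of each site, so after positions 39, 100, 107, 134.
Circular molecule, 4 cuts → 4 fragments:
  40–100 → 61 bp
  101–107 → 7 bp
  108–134 → 27 bp
  135–268 then 1–39 → 134 + 39 = 173 bp
Sorted largest to smallest: 173, 61, 27, 7 bp.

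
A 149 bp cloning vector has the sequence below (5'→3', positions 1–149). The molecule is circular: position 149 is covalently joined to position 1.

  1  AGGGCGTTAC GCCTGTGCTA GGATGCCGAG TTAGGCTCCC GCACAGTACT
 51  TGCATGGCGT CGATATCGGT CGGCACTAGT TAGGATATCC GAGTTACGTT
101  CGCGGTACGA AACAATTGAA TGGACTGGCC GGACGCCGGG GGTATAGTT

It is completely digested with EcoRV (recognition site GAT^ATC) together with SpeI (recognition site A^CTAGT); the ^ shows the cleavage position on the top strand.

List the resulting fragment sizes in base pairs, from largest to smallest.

127, 11, 11 bp

EcoRV sites (GATATC) start at positions 62, 84.
EcoRV cuts after base 3 of each site, so after positions 64, 86.
The SpeI site (ACTAGT) starts at position 75.
SpeI cuts after the first base of each site, so after position 75.
Combined cut positions: 64, 75, 86.
Circular molecule, 3 cuts → 3 fragments:
  65–75 → 11 bp
  76–86 → 11 bp
  87–149 then 1–64 → 63 + 64 = 127 bp
Sorted largest to smallest: 127, 11, 11 bp.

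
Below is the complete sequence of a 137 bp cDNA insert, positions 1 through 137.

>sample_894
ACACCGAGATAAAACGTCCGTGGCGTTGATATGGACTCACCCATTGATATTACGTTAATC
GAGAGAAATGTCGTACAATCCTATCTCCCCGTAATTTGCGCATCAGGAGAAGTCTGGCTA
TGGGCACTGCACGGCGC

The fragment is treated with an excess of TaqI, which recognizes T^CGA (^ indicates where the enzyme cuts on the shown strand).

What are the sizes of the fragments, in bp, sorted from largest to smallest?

78, 59 bp

The TaqI site (TCGA) starts at position 59.
TaqI cuts after the first base of each site, so after position 59.
Linear molecule, 1 cut → 2 fragments:
  1–59 → 59 bp
  60–137 → 78 bp
Sorted largest to smallest: 78, 59 bp.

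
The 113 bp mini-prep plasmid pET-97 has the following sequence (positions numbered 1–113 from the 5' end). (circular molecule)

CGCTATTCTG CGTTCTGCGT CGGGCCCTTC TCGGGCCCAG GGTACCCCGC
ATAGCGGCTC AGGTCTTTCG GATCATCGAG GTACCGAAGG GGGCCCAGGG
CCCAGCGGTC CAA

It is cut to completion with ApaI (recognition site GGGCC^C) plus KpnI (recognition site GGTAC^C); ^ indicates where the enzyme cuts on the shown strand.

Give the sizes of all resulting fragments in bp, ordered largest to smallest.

ApaI sites (GGGCCC) start at positions 22, 33, 91, 98.
ApaI cuts after base 5 of each site (before the last base), so after positions 26, 37, 95, 102.
KpnI sites (GGTACC) start at positions 41, 80.
KpnI cuts after base 5 of each site (before the last base), so after positions 45, 84.
Combined cut positions: 26, 37, 45, 84, 95, 102.
Circular molecule, 6 cuts → 6 fragments:
  27–37 → 11 bp
  38–45 → 8 bp
  46–84 → 39 bp
  85–95 → 11 bp
  96–102 → 7 bp
  103–113 then 1–26 → 11 + 26 = 37 bp
Sorted largest to smallest: 39, 37, 11, 11, 8, 7 bp.

39, 37, 11, 11, 8, 7 bp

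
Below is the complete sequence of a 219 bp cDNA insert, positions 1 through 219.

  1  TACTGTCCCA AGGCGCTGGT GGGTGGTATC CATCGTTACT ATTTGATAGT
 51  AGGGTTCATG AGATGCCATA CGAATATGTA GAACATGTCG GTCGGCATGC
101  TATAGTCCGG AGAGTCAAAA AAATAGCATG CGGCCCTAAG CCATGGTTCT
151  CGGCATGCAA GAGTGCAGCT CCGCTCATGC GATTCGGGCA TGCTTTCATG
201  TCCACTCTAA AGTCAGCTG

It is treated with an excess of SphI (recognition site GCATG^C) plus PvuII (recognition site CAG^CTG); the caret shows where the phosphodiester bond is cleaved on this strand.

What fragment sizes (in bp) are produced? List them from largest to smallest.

SphI sites (GCATGC) start at positions 95, 126, 153, 188.
SphI cuts after base 5 of each site (before the last base), so after positions 99, 130, 157, 192.
The PvuII site (CAGCTG) starts at position 214.
PvuII cuts after base 3 of each site, so after position 216.
Combined cut positions: 99, 130, 157, 192, 216.
Linear molecule, 5 cuts → 6 fragments:
  1–99 → 99 bp
  100–130 → 31 bp
  131–157 → 27 bp
  158–192 → 35 bp
  193–216 → 24 bp
  217–219 → 3 bp
Sorted largest to smallest: 99, 35, 31, 27, 24, 3 bp.

99, 35, 31, 27, 24, 3 bp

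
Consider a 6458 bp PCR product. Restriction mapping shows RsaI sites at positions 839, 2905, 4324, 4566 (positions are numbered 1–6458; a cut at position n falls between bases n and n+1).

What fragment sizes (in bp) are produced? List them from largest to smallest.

Linear molecule, 4 cuts → 5 fragments:
  839 − 0 = 839 bp
  2905 − 839 = 2066 bp
  4324 − 2905 = 1419 bp
  4566 − 4324 = 242 bp
  6458 − 4566 = 1892 bp
Sorted largest to smallest: 2066, 1892, 1419, 839, 242 bp.

2066, 1892, 1419, 839, 242 bp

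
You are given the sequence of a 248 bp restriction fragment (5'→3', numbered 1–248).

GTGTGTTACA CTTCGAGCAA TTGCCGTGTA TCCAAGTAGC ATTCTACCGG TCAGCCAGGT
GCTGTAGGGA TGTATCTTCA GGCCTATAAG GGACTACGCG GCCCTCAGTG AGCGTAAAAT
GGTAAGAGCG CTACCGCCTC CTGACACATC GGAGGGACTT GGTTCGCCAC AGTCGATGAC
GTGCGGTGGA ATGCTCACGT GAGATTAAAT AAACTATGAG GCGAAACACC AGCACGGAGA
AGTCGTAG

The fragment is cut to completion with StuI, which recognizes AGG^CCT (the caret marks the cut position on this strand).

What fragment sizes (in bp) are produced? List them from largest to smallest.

166, 82 bp

The StuI site (AGGCCT) starts at position 80.
StuI cuts after base 3 of each site, so after position 82.
Linear molecule, 1 cut → 2 fragments:
  1–82 → 82 bp
  83–248 → 166 bp
Sorted largest to smallest: 166, 82 bp.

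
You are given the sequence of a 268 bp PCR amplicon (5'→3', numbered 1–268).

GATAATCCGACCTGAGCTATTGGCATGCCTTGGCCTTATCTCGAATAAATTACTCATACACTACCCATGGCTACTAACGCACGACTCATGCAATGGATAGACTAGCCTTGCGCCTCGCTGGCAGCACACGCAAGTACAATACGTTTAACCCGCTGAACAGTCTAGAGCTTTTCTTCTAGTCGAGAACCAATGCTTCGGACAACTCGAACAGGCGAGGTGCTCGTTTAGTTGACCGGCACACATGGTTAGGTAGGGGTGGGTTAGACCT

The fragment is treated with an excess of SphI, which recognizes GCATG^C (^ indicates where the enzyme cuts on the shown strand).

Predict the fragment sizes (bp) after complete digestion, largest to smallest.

241, 27 bp

The SphI site (GCATGC) starts at position 23.
SphI cuts after base 5 of each site (before the last base), so after position 27.
Linear molecule, 1 cut → 2 fragments:
  1–27 → 27 bp
  28–268 → 241 bp
Sorted largest to smallest: 241, 27 bp.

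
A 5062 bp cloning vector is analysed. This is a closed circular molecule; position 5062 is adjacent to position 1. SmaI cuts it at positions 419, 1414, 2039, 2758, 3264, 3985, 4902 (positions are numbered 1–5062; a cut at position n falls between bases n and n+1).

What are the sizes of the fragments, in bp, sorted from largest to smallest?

Circular molecule, 7 cuts → 7 fragments:
  1414 − 419 = 995 bp
  2039 − 1414 = 625 bp
  2758 − 2039 = 719 bp
  3264 − 2758 = 506 bp
  3985 − 3264 = 721 bp
  4902 − 3985 = 917 bp
  wrap: 5062 − 4902 + 419 = 579 bp
Sorted largest to smallest: 995, 917, 721, 719, 625, 579, 506 bp.

995, 917, 721, 719, 625, 579, 506 bp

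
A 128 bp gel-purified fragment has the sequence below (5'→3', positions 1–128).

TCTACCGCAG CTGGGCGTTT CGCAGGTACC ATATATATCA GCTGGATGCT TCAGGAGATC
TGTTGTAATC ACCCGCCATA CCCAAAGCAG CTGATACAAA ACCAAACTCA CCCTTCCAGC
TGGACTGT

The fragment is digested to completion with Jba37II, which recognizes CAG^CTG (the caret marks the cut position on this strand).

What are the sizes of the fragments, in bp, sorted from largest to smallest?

49, 31, 29, 10, 9 bp

Jba37II sites (CAGCTG) start at positions 8, 39, 88, 117.
Jba37II cuts after base 3 of each site, so after positions 10, 41, 90, 119.
Linear molecule, 4 cuts → 5 fragments:
  1–10 → 10 bp
  11–41 → 31 bp
  42–90 → 49 bp
  91–119 → 29 bp
  120–128 → 9 bp
Sorted largest to smallest: 49, 31, 29, 10, 9 bp.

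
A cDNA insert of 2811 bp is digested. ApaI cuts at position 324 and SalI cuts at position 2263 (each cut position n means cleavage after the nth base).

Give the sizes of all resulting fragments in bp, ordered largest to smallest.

Combined cut positions (sorted): 324, 2263.
Linear molecule, 2 cuts → 3 fragments:
  324 − 0 = 324 bp
  2263 − 324 = 1939 bp
  2811 − 2263 = 548 bp
Sorted largest to smallest: 1939, 548, 324 bp.

1939, 548, 324 bp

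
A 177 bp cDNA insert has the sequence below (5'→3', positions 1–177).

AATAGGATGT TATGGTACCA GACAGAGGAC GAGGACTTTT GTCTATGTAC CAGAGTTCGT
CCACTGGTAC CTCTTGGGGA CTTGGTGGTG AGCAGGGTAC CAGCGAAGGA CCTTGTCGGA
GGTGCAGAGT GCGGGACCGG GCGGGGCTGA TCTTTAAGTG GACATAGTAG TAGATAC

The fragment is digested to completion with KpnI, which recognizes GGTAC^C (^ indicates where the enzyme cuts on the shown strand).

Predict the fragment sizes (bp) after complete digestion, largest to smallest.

77, 52, 30, 18 bp

KpnI sites (GGTACC) start at positions 14, 66, 96.
KpnI cuts after base 5 of each site (before the last base), so after positions 18, 70, 100.
Linear molecule, 3 cuts → 4 fragments:
  1–18 → 18 bp
  19–70 → 52 bp
  71–100 → 30 bp
  101–177 → 77 bp
Sorted largest to smallest: 77, 52, 30, 18 bp.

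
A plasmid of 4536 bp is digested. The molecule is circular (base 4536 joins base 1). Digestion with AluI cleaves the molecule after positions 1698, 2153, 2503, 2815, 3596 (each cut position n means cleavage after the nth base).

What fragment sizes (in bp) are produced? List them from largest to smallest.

Circular molecule, 5 cuts → 5 fragments:
  2153 − 1698 = 455 bp
  2503 − 2153 = 350 bp
  2815 − 2503 = 312 bp
  3596 − 2815 = 781 bp
  wrap: 4536 − 3596 + 1698 = 2638 bp
Sorted largest to smallest: 2638, 781, 455, 350, 312 bp.

2638, 781, 455, 350, 312 bp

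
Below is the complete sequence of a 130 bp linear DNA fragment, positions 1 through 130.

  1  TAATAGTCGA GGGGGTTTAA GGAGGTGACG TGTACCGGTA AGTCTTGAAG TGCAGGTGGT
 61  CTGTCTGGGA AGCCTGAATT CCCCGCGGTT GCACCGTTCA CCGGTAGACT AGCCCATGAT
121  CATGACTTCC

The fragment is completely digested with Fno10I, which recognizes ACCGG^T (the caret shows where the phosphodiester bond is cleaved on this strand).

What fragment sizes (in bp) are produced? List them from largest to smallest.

66, 38, 26 bp

Fno10I sites (ACCGGT) start at positions 34, 100.
Fno10I cuts after base 5 of each site (before the last base), so after positions 38, 104.
Linear molecule, 2 cuts → 3 fragments:
  1–38 → 38 bp
  39–104 → 66 bp
  105–130 → 26 bp
Sorted largest to smallest: 66, 38, 26 bp.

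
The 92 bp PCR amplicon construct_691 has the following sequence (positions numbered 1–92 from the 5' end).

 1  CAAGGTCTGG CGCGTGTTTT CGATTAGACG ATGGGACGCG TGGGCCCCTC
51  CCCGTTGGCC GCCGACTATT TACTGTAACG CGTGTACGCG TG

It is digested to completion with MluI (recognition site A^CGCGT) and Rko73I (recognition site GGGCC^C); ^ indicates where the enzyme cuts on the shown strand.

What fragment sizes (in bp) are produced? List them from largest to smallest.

36, 32, 10, 8, 6 bp

MluI sites (ACGCGT) start at positions 36, 78, 86.
MluI cuts after the first base of each site, so after positions 36, 78, 86.
The Rko73I site (GGGCCC) starts at position 42.
Rko73I cuts after base 5 of each site (before the last base), so after position 46.
Combined cut positions: 36, 46, 78, 86.
Linear molecule, 4 cuts → 5 fragments:
  1–36 → 36 bp
  37–46 → 10 bp
  47–78 → 32 bp
  79–86 → 8 bp
  87–92 → 6 bp
Sorted largest to smallest: 36, 32, 10, 8, 6 bp.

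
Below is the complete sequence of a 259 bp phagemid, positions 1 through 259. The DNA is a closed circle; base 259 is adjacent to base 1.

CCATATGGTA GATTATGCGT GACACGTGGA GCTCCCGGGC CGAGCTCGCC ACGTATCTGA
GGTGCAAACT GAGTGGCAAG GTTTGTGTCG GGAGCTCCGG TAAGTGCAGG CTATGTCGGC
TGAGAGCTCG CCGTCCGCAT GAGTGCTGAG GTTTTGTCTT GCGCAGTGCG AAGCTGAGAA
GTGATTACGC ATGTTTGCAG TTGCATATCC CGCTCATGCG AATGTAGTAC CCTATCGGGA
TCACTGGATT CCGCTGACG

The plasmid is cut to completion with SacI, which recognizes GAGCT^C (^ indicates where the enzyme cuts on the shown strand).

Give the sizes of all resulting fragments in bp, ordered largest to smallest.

SacI sites (GAGCTC) start at positions 29, 42, 92, 124.
SacI cuts after base 5 of each site (before the last base), so after positions 33, 46, 96, 128.
Circular molecule, 4 cuts → 4 fragments:
  34–46 → 13 bp
  47–96 → 50 bp
  97–128 → 32 bp
  129–259 then 1–33 → 131 + 33 = 164 bp
Sorted largest to smallest: 164, 50, 32, 13 bp.

164, 50, 32, 13 bp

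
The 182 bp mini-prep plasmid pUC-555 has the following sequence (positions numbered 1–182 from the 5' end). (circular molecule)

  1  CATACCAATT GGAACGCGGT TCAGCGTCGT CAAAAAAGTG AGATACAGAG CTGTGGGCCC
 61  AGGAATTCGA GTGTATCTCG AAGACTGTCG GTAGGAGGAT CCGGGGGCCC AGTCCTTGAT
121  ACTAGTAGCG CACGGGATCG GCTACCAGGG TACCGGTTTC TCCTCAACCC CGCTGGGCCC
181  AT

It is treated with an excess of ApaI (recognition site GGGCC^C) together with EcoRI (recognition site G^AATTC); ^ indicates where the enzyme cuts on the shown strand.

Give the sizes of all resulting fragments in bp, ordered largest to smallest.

70, 62, 46, 4 bp

ApaI sites (GGGCCC) start at positions 55, 105, 175.
ApaI cuts after base 5 of each site (before the last base), so after positions 59, 109, 179.
The EcoRI site (GAATTC) starts at position 63.
EcoRI cuts after the first base of each site, so after position 63.
Combined cut positions: 59, 63, 109, 179.
Circular molecule, 4 cuts → 4 fragments:
  60–63 → 4 bp
  64–109 → 46 bp
  110–179 → 70 bp
  180–182 then 1–59 → 3 + 59 = 62 bp
Sorted largest to smallest: 70, 62, 46, 4 bp.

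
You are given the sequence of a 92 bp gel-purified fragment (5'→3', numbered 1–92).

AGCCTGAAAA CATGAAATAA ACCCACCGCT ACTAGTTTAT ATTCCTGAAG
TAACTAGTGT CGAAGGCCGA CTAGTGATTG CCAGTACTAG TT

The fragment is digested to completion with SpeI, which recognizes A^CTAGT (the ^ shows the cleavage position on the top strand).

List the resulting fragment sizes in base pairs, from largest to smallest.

31, 22, 17, 16, 6 bp

SpeI sites (ACTAGT) start at positions 31, 53, 70, 86.
SpeI cuts after the first base of each site, so after positions 31, 53, 70, 86.
Linear molecule, 4 cuts → 5 fragments:
  1–31 → 31 bp
  32–53 → 22 bp
  54–70 → 17 bp
  71–86 → 16 bp
  87–92 → 6 bp
Sorted largest to smallest: 31, 22, 17, 16, 6 bp.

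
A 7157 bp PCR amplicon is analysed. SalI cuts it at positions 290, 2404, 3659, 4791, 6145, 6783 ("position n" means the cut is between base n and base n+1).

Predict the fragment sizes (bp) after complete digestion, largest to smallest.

Linear molecule, 6 cuts → 7 fragments:
  290 − 0 = 290 bp
  2404 − 290 = 2114 bp
  3659 − 2404 = 1255 bp
  4791 − 3659 = 1132 bp
  6145 − 4791 = 1354 bp
  6783 − 6145 = 638 bp
  7157 − 6783 = 374 bp
Sorted largest to smallest: 2114, 1354, 1255, 1132, 638, 374, 290 bp.

2114, 1354, 1255, 1132, 638, 374, 290 bp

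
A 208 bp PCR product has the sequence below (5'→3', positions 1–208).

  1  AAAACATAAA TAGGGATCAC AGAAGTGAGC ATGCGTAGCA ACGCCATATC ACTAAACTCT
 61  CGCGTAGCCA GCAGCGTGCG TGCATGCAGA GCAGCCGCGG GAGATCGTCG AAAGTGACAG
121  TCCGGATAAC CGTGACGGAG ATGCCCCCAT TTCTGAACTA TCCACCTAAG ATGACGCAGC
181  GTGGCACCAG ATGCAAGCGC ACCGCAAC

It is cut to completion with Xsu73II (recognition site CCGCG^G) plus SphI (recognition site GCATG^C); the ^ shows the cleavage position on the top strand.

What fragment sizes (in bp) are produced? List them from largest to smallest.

109, 53, 33, 13 bp

The Xsu73II site (CCGCGG) starts at position 95.
Xsu73II cuts after base 5 of each site (before the last base), so after position 99.
SphI sites (GCATGC) start at positions 29, 82.
SphI cuts after base 5 of each site (before the last base), so after positions 33, 86.
Combined cut positions: 33, 86, 99.
Linear molecule, 3 cuts → 4 fragments:
  1–33 → 33 bp
  34–86 → 53 bp
  87–99 → 13 bp
  100–208 → 109 bp
Sorted largest to smallest: 109, 53, 33, 13 bp.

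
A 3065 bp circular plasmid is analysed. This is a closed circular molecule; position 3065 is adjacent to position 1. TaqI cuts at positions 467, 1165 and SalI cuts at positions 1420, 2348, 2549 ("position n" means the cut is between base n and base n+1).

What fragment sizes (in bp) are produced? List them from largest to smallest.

983, 928, 698, 255, 201 bp

Combined cut positions (sorted): 467, 1165, 1420, 2348, 2549.
Circular molecule, 5 cuts → 5 fragments:
  1165 − 467 = 698 bp
  1420 − 1165 = 255 bp
  2348 − 1420 = 928 bp
  2549 − 2348 = 201 bp
  wrap: 3065 − 2549 + 467 = 983 bp
Sorted largest to smallest: 983, 928, 698, 255, 201 bp.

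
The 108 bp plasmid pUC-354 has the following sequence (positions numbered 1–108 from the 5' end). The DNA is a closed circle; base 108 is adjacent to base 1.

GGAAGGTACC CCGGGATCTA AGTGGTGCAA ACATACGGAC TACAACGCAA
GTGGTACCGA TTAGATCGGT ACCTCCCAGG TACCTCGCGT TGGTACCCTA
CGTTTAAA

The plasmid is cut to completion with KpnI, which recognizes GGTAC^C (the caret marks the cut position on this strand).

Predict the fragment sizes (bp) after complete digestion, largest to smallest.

KpnI sites (GGTACC) start at positions 5, 53, 68, 79, 92.
KpnI cuts after base 5 of each site (before the last base), so after positions 9, 57, 72, 83, 96.
Circular molecule, 5 cuts → 5 fragments:
  10–57 → 48 bp
  58–72 → 15 bp
  73–83 → 11 bp
  84–96 → 13 bp
  97–108 then 1–9 → 12 + 9 = 21 bp
Sorted largest to smallest: 48, 21, 15, 13, 11 bp.

48, 21, 15, 13, 11 bp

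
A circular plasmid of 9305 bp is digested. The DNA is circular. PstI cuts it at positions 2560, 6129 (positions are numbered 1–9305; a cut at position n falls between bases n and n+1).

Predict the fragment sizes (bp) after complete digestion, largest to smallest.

Circular molecule, 2 cuts → 2 fragments:
  6129 − 2560 = 3569 bp
  wrap: 9305 − 6129 + 2560 = 5736 bp
Sorted largest to smallest: 5736, 3569 bp.

5736, 3569 bp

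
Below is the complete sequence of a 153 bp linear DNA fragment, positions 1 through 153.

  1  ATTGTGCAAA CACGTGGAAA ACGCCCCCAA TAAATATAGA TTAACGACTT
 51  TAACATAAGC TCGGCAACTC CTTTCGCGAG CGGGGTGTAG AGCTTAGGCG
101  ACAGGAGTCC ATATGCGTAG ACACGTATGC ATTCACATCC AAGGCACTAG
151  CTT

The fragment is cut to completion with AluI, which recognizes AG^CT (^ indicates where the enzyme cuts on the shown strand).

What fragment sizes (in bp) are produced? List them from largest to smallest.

AluI sites (AGCT) start at positions 58, 91, 149.
AluI cuts after base 2 of each site, so after positions 59, 92, 150.
Linear molecule, 3 cuts → 4 fragments:
  1–59 → 59 bp
  60–92 → 33 bp
  93–150 → 58 bp
  151–153 → 3 bp
Sorted largest to smallest: 59, 58, 33, 3 bp.

59, 58, 33, 3 bp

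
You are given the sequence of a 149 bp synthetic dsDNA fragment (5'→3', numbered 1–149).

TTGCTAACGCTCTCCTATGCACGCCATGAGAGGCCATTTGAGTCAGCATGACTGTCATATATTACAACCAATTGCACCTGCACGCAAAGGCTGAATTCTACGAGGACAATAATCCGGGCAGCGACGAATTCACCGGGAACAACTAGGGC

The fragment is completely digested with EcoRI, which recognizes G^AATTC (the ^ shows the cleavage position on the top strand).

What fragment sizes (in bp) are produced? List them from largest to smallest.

EcoRI sites (GAATTC) start at positions 93, 126.
EcoRI cuts after the first base of each site, so after positions 93, 126.
Linear molecule, 2 cuts → 3 fragments:
  1–93 → 93 bp
  94–126 → 33 bp
  127–149 → 23 bp
Sorted largest to smallest: 93, 33, 23 bp.

93, 33, 23 bp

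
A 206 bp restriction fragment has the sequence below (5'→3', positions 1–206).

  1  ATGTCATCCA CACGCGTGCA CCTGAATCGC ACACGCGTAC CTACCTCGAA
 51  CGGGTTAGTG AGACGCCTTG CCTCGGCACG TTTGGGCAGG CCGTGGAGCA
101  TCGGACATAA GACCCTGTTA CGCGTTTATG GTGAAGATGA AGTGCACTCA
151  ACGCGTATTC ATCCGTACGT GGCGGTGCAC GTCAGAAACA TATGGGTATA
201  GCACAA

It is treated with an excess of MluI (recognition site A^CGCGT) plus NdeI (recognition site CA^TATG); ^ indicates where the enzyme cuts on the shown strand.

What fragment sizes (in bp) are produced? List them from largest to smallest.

MluI sites (ACGCGT) start at positions 12, 33, 120, 151.
MluI cuts after the first base of each site, so after positions 12, 33, 120, 151.
The NdeI site (CATATG) starts at position 189.
NdeI cuts after base 2 of each site, so after position 190.
Combined cut positions: 12, 33, 120, 151, 190.
Linear molecule, 5 cuts → 6 fragments:
  1–12 → 12 bp
  13–33 → 21 bp
  34–120 → 87 bp
  121–151 → 31 bp
  152–190 → 39 bp
  191–206 → 16 bp
Sorted largest to smallest: 87, 39, 31, 21, 16, 12 bp.

87, 39, 31, 21, 16, 12 bp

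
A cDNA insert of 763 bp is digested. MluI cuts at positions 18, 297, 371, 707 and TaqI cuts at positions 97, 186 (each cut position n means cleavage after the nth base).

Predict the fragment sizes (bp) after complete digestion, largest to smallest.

336, 111, 89, 79, 74, 56, 18 bp

Combined cut positions (sorted): 18, 97, 186, 297, 371, 707.
Linear molecule, 6 cuts → 7 fragments:
  18 − 0 = 18 bp
  97 − 18 = 79 bp
  186 − 97 = 89 bp
  297 − 186 = 111 bp
  371 − 297 = 74 bp
  707 − 371 = 336 bp
  763 − 707 = 56 bp
Sorted largest to smallest: 336, 111, 89, 79, 74, 56, 18 bp.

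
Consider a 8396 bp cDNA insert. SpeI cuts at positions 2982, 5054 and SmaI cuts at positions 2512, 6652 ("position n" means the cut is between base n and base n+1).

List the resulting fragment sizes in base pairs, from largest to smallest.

Combined cut positions (sorted): 2512, 2982, 5054, 6652.
Linear molecule, 4 cuts → 5 fragments:
  2512 − 0 = 2512 bp
  2982 − 2512 = 470 bp
  5054 − 2982 = 2072 bp
  6652 − 5054 = 1598 bp
  8396 − 6652 = 1744 bp
Sorted largest to smallest: 2512, 2072, 1744, 1598, 470 bp.

2512, 2072, 1744, 1598, 470 bp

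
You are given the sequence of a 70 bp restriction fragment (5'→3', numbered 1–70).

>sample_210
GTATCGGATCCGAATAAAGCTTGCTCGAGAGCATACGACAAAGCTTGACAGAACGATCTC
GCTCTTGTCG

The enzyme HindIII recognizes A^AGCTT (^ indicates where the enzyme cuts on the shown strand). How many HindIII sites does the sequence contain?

AAGCTT occurs starting at positions 17, 41.
HindIII cuts at 2 sites.

2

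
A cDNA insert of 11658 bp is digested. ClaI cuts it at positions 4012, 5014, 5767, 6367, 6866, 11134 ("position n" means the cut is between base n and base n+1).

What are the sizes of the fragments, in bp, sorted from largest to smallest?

4268, 4012, 1002, 753, 600, 524, 499 bp

Linear molecule, 6 cuts → 7 fragments:
  4012 − 0 = 4012 bp
  5014 − 4012 = 1002 bp
  5767 − 5014 = 753 bp
  6367 − 5767 = 600 bp
  6866 − 6367 = 499 bp
  11134 − 6866 = 4268 bp
  11658 − 11134 = 524 bp
Sorted largest to smallest: 4268, 4012, 1002, 753, 600, 524, 499 bp.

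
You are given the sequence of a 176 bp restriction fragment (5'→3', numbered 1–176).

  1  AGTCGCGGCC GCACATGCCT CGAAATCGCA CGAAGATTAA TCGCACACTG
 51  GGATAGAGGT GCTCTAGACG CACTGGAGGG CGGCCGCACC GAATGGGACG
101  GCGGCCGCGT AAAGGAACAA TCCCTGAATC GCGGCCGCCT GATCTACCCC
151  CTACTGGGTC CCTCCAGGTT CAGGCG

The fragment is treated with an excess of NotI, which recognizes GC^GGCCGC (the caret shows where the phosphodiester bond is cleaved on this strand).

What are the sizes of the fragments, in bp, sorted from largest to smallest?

NotI sites (GCGGCCGC) start at positions 5, 80, 101, 131.
NotI cuts after base 2 of each site, so after positions 6, 81, 102, 132.
Linear molecule, 4 cuts → 5 fragments:
  1–6 → 6 bp
  7–81 → 75 bp
  82–102 → 21 bp
  103–132 → 30 bp
  133–176 → 44 bp
Sorted largest to smallest: 75, 44, 30, 21, 6 bp.

75, 44, 30, 21, 6 bp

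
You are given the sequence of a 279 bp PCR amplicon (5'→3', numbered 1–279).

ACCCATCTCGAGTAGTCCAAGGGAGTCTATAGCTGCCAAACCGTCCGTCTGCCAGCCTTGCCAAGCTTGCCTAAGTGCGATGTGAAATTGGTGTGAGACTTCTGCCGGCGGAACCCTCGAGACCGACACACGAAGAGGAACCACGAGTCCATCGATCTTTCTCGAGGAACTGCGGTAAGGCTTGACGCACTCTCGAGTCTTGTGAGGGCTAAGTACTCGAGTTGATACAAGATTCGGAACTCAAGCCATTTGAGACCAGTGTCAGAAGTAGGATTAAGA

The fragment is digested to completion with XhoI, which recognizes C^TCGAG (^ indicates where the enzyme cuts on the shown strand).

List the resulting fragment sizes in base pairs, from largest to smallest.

XhoI sites (CTCGAG) start at positions 7, 116, 161, 192, 216.
XhoI cuts after the first base of each site, so after positions 7, 116, 161, 192, 216.
Linear molecule, 5 cuts → 6 fragments:
  1–7 → 7 bp
  8–116 → 109 bp
  117–161 → 45 bp
  162–192 → 31 bp
  193–216 → 24 bp
  217–279 → 63 bp
Sorted largest to smallest: 109, 63, 45, 31, 24, 7 bp.

109, 63, 45, 31, 24, 7 bp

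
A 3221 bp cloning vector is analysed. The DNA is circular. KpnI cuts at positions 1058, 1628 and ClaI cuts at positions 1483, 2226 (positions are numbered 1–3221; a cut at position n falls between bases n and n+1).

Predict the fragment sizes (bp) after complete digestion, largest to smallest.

2053, 598, 425, 145 bp

Combined cut positions (sorted): 1058, 1483, 1628, 2226.
Circular molecule, 4 cuts → 4 fragments:
  1483 − 1058 = 425 bp
  1628 − 1483 = 145 bp
  2226 − 1628 = 598 bp
  wrap: 3221 − 2226 + 1058 = 2053 bp
Sorted largest to smallest: 2053, 598, 425, 145 bp.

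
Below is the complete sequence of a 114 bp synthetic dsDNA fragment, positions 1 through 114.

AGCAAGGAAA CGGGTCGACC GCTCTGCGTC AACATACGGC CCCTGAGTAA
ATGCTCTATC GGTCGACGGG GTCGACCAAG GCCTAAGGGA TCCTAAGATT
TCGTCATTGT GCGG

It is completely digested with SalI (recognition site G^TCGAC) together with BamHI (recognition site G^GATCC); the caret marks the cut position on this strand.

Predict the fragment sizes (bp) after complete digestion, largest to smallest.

48, 26, 17, 14, 9 bp

SalI sites (GTCGAC) start at positions 14, 62, 71.
SalI cuts after the first base of each site, so after positions 14, 62, 71.
The BamHI site (GGATCC) starts at position 88.
BamHI cuts after the first base of each site, so after position 88.
Combined cut positions: 14, 62, 71, 88.
Linear molecule, 4 cuts → 5 fragments:
  1–14 → 14 bp
  15–62 → 48 bp
  63–71 → 9 bp
  72–88 → 17 bp
  89–114 → 26 bp
Sorted largest to smallest: 48, 26, 17, 14, 9 bp.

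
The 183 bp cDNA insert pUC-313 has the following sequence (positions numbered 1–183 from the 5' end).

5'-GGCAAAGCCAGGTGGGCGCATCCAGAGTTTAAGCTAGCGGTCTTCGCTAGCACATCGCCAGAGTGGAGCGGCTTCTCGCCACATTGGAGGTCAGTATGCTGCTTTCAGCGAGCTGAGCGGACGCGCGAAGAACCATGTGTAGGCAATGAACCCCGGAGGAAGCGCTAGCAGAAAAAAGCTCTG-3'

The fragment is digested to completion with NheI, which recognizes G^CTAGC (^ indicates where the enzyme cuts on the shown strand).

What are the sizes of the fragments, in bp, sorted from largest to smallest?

118, 33, 19, 13 bp

NheI sites (GCTAGC) start at positions 33, 46, 164.
NheI cuts after the first base of each site, so after positions 33, 46, 164.
Linear molecule, 3 cuts → 4 fragments:
  1–33 → 33 bp
  34–46 → 13 bp
  47–164 → 118 bp
  165–183 → 19 bp
Sorted largest to smallest: 118, 33, 19, 13 bp.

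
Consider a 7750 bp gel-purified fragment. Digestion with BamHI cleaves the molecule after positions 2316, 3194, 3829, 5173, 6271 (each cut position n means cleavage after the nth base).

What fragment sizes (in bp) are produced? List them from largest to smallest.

2316, 1479, 1344, 1098, 878, 635 bp

Linear molecule, 5 cuts → 6 fragments:
  2316 − 0 = 2316 bp
  3194 − 2316 = 878 bp
  3829 − 3194 = 635 bp
  5173 − 3829 = 1344 bp
  6271 − 5173 = 1098 bp
  7750 − 6271 = 1479 bp
Sorted largest to smallest: 2316, 1479, 1344, 1098, 878, 635 bp.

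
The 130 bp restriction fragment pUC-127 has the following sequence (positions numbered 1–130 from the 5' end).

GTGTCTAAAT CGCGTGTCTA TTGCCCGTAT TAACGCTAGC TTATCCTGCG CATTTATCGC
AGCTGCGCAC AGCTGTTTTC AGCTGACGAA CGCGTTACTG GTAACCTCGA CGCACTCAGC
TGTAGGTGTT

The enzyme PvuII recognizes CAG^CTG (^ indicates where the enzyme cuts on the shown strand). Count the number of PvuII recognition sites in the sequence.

CAGCTG occurs starting at positions 60, 70, 80, 117.
PvuII cuts at 4 sites.

4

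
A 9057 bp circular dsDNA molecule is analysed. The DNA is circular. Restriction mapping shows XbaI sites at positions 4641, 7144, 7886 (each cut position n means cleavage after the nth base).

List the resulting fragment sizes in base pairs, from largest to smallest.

Circular molecule, 3 cuts → 3 fragments:
  7144 − 4641 = 2503 bp
  7886 − 7144 = 742 bp
  wrap: 9057 − 7886 + 4641 = 5812 bp
Sorted largest to smallest: 5812, 2503, 742 bp.

5812, 2503, 742 bp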